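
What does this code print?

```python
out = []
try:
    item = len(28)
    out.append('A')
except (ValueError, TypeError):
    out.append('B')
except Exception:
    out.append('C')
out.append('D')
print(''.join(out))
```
BD

TypeError matches tuple containing it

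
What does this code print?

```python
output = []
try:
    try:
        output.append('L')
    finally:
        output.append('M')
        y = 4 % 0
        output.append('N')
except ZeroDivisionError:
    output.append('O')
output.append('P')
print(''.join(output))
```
LMOP

Exception in inner finally caught by outer except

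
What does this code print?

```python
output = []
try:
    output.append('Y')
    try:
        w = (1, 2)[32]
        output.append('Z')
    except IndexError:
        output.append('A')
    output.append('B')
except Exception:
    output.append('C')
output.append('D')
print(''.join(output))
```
YABD

Inner exception caught by inner handler, outer continues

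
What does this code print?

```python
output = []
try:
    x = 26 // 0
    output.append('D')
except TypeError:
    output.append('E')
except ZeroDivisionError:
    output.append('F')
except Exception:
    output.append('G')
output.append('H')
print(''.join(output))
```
FH

ZeroDivisionError matches before generic Exception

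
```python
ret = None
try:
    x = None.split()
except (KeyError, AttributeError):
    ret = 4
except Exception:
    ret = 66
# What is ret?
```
4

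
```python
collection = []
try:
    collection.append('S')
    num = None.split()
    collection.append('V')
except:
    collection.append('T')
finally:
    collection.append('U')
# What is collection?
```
['S', 'T', 'U']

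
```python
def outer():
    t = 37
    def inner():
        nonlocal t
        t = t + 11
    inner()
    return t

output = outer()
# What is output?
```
48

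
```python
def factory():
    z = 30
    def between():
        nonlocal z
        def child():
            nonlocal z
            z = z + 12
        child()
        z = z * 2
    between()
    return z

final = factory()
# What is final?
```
84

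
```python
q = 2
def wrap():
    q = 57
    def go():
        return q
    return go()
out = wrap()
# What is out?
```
57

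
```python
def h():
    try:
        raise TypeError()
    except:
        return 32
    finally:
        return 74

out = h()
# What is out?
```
74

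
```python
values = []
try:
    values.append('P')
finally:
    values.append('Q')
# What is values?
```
['P', 'Q']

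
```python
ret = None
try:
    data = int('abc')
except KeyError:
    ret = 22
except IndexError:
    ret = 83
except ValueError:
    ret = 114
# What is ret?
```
114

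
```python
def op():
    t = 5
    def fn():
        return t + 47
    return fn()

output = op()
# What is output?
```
52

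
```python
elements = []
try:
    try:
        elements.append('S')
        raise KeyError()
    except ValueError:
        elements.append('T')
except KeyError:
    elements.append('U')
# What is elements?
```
['S', 'U']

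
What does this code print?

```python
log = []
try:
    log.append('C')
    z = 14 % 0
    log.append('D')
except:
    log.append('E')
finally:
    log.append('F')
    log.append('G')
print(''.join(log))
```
CEFG

Code before exception runs, then except, then all of finally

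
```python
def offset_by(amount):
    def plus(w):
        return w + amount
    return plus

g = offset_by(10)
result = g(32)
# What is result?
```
42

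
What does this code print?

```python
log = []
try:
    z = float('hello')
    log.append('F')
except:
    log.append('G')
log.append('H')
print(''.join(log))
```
GH

Exception raised in try, caught by bare except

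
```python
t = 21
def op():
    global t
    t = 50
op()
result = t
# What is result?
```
50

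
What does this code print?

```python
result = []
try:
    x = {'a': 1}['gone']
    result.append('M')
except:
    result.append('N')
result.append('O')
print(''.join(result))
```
NO

Exception raised in try, caught by bare except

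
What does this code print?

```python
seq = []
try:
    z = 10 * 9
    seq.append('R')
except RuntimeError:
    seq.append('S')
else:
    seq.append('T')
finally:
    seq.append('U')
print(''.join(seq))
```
RTU

else runs before finally when no exception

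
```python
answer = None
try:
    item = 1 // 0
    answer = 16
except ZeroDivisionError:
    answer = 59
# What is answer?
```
59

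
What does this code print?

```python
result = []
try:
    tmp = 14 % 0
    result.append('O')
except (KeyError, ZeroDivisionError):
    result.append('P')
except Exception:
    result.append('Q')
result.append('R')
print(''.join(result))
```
PR

ZeroDivisionError matches tuple containing it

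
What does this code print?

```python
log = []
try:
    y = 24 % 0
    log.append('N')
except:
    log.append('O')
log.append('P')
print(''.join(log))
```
OP

Exception raised in try, caught by bare except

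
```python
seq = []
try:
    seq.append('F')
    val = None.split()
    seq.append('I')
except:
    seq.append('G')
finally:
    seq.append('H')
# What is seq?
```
['F', 'G', 'H']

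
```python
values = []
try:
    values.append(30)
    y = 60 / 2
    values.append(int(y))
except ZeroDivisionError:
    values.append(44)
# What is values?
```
[30, 30]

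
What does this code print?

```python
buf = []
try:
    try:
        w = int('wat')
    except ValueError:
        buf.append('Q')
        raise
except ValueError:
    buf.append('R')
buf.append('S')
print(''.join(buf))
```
QRS

raise without argument re-raises current exception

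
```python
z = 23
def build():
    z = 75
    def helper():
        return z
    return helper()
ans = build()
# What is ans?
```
75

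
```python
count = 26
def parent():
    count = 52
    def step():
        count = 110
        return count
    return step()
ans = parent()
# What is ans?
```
110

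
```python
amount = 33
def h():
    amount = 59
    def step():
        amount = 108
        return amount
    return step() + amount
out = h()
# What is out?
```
167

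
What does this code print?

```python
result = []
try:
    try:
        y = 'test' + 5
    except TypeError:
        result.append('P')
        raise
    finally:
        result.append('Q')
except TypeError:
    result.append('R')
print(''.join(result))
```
PQR

finally runs before re-raised exception propagates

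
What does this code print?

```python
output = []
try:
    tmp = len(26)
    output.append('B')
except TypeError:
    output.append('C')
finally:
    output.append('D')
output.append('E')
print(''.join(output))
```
CDE

finally always runs, even after exception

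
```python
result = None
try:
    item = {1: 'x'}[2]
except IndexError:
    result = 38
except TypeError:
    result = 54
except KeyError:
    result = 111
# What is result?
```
111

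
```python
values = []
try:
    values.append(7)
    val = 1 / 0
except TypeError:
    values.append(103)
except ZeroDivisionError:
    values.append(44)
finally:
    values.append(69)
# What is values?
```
[7, 44, 69]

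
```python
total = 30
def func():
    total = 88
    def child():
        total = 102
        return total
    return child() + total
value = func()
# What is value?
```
190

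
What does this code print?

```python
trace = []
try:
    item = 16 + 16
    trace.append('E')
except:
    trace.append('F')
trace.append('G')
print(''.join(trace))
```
EG

No exception, try block completes normally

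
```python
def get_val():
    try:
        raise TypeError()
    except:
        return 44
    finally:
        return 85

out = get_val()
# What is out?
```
85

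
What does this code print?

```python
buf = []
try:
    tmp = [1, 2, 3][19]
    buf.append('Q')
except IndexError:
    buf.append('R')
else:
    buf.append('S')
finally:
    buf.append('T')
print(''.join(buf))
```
RT

Exception: except runs, else skipped, finally runs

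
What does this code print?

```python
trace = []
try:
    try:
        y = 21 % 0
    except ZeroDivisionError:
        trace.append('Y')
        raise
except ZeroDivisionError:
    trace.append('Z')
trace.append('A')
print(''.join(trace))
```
YZA

raise without argument re-raises current exception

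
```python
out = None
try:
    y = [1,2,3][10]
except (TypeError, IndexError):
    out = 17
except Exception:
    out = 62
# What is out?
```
17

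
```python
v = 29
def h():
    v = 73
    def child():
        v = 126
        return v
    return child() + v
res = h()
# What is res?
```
199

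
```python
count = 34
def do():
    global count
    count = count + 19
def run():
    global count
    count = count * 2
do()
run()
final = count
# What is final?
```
106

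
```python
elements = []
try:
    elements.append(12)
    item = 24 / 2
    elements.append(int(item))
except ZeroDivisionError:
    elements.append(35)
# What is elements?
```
[12, 12]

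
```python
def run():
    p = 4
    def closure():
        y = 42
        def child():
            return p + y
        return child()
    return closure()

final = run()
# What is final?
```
46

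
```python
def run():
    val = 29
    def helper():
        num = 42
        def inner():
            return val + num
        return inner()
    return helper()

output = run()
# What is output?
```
71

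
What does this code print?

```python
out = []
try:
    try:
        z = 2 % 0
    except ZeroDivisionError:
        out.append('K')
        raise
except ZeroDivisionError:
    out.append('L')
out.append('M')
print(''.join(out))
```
KLM

raise without argument re-raises current exception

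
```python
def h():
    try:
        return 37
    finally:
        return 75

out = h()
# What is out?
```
75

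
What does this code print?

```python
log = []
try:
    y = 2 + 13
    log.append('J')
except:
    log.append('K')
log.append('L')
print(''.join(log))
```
JL

No exception, try block completes normally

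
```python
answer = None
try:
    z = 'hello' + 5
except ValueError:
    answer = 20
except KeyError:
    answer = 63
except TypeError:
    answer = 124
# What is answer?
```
124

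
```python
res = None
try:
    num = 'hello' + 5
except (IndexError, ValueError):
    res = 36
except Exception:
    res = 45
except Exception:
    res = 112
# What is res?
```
45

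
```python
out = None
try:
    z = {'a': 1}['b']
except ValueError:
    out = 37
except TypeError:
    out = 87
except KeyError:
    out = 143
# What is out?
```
143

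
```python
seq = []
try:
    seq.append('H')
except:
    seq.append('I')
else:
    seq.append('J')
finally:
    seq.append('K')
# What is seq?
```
['H', 'J', 'K']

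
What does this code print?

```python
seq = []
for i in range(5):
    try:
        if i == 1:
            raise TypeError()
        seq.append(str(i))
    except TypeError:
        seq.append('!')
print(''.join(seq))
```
0!234

Exception on i=1 caught, loop continues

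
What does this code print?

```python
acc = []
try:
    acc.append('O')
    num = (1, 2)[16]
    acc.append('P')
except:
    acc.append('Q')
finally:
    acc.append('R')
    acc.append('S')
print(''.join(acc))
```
OQRS

Code before exception runs, then except, then all of finally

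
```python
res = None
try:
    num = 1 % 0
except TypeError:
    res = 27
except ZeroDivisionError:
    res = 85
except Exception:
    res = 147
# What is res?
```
85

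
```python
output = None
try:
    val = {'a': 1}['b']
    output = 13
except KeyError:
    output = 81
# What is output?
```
81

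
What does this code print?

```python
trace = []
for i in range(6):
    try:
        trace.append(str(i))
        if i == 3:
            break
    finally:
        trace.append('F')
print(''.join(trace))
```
0F1F2F3F

finally runs even when breaking out of loop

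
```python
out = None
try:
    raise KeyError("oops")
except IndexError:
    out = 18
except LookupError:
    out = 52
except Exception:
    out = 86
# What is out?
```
52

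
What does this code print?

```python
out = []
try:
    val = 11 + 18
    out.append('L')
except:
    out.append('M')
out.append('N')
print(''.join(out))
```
LN

No exception, try block completes normally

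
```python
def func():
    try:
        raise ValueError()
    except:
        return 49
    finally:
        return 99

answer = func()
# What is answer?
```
99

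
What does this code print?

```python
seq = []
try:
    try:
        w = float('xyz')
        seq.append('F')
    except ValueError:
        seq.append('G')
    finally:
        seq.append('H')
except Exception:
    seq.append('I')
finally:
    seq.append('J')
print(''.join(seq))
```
GHJ

Both finally blocks run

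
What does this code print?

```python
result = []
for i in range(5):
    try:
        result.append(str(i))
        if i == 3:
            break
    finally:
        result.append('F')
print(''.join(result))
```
0F1F2F3F

finally runs even when breaking out of loop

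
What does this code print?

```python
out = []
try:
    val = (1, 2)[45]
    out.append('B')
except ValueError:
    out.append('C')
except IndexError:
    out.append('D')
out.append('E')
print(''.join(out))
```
DE

IndexError is caught by its specific handler, not ValueError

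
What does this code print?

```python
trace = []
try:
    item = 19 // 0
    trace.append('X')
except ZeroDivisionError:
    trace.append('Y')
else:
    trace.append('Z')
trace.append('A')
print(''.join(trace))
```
YA

else block skipped when exception is caught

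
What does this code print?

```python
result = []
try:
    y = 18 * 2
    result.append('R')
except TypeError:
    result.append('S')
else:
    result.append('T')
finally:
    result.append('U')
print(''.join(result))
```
RTU

else runs before finally when no exception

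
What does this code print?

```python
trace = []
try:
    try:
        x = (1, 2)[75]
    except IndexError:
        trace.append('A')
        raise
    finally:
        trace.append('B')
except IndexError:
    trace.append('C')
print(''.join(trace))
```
ABC

finally runs before re-raised exception propagates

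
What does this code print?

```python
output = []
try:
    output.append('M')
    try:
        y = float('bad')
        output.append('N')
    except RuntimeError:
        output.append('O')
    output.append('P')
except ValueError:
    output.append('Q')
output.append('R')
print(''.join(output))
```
MQR

Inner handler doesn't match, propagates to outer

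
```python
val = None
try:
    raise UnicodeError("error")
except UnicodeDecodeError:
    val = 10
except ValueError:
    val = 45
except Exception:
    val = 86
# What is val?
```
45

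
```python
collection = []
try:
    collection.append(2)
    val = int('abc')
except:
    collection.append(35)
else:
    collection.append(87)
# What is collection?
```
[2, 35]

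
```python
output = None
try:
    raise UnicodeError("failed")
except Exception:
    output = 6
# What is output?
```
6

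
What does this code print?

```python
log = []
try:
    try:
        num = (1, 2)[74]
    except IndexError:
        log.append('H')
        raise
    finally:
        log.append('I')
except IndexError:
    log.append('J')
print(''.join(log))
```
HIJ

finally runs before re-raised exception propagates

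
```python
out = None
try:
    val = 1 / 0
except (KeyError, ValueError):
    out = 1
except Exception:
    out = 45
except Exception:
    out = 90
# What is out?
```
45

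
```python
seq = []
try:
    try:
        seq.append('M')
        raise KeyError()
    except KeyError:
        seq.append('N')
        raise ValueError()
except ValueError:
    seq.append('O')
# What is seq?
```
['M', 'N', 'O']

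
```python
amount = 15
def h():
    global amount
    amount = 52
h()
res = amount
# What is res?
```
52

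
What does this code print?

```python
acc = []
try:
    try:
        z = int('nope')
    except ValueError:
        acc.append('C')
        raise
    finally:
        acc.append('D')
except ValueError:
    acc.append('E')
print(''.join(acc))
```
CDE

finally runs before re-raised exception propagates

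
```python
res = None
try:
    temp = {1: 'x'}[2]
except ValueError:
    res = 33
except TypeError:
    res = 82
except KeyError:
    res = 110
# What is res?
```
110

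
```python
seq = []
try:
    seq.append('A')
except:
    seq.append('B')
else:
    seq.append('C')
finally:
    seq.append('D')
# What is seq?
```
['A', 'C', 'D']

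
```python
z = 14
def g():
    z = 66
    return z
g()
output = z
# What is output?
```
14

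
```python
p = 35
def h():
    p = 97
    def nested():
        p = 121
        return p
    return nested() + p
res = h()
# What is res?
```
218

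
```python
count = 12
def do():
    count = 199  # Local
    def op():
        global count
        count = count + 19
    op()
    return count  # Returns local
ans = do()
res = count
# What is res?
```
31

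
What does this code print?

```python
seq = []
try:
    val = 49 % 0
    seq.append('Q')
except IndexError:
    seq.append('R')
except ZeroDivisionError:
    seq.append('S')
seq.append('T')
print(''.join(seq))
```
ST

ZeroDivisionError is caught by its specific handler, not IndexError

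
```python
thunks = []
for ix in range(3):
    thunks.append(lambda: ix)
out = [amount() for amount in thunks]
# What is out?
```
[2, 2, 2]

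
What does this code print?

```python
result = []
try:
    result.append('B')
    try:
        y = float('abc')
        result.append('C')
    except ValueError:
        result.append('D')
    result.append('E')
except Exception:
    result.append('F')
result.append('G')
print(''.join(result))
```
BDEG

Inner exception caught by inner handler, outer continues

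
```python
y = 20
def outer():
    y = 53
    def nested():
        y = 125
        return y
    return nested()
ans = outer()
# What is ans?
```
125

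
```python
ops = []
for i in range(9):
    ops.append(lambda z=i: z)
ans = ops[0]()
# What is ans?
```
0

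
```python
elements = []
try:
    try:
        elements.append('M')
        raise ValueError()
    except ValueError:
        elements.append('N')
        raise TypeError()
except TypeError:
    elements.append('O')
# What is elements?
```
['M', 'N', 'O']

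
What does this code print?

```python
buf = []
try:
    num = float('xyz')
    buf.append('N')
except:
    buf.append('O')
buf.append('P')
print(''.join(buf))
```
OP

Exception raised in try, caught by bare except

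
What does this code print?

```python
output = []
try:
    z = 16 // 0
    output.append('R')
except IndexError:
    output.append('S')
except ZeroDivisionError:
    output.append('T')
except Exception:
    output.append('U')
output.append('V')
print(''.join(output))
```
TV

ZeroDivisionError matches before generic Exception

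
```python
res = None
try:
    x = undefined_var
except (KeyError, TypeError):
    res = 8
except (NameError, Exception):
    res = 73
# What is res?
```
73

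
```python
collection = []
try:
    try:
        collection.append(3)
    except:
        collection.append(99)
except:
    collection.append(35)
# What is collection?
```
[3]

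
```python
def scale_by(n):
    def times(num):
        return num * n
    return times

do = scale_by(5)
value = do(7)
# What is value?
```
35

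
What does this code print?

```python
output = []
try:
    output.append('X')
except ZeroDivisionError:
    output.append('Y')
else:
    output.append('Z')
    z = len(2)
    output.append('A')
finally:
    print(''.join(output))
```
XZ

Try succeeds, else appends 'Z', TypeError in else is uncaught, finally prints before exception propagates ('A' never appended)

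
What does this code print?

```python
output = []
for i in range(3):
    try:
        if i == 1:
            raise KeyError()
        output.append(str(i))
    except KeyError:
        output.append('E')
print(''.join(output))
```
0E2

Exception on i=1 caught, loop continues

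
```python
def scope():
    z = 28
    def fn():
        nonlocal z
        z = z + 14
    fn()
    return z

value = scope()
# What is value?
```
42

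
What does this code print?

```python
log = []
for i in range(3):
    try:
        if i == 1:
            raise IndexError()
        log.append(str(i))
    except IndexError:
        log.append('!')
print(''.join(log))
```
0!2

Exception on i=1 caught, loop continues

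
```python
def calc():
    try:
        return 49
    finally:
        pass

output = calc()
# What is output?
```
49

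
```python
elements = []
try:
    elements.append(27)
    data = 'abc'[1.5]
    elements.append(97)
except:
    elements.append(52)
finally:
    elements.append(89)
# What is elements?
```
[27, 52, 89]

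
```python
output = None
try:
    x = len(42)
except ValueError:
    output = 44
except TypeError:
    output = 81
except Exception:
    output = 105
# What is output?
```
81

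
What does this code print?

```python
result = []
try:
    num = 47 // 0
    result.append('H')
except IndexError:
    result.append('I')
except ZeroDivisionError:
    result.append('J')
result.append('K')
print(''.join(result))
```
JK

ZeroDivisionError is caught by its specific handler, not IndexError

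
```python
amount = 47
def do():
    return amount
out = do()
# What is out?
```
47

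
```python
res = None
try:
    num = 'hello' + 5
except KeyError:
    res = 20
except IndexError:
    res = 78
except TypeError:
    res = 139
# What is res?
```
139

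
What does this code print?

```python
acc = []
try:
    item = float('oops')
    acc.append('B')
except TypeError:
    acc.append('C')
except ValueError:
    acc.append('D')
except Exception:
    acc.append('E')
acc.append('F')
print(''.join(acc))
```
DF

ValueError matches before generic Exception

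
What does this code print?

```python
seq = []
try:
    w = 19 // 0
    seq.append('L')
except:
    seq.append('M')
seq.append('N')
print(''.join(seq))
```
MN

Exception raised in try, caught by bare except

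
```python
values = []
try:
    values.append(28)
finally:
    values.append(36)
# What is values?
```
[28, 36]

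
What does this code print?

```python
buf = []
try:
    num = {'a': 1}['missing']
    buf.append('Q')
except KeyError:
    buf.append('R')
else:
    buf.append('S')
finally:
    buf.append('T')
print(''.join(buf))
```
RT

Exception: except runs, else skipped, finally runs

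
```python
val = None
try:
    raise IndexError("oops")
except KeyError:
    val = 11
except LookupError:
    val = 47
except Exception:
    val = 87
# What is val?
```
47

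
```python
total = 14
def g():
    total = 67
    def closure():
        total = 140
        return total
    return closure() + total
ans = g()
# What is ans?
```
207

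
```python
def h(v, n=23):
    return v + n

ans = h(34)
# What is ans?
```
57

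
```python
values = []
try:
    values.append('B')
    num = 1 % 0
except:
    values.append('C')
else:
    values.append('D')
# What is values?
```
['B', 'C']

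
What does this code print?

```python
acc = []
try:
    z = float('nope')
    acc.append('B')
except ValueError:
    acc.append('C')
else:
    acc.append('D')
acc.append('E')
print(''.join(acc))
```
CE

else block skipped when exception is caught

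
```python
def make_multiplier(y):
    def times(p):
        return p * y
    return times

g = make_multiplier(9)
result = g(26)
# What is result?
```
234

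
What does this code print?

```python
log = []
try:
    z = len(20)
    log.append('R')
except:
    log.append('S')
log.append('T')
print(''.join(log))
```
ST

Exception raised in try, caught by bare except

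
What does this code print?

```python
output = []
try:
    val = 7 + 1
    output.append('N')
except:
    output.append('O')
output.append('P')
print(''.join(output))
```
NP

No exception, try block completes normally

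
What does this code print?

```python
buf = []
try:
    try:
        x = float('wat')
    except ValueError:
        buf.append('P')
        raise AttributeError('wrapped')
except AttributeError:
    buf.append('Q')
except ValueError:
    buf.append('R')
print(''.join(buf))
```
PQ

New AttributeError raised, caught by outer AttributeError handler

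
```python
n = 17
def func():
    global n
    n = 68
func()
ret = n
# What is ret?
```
68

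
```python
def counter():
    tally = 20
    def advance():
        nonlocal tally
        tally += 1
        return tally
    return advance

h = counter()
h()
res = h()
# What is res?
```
22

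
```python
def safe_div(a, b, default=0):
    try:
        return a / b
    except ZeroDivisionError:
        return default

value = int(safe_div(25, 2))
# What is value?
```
12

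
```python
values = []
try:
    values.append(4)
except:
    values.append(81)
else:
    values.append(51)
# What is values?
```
[4, 51]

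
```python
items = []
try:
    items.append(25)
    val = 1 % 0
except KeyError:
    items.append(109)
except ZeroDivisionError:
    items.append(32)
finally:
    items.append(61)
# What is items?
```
[25, 32, 61]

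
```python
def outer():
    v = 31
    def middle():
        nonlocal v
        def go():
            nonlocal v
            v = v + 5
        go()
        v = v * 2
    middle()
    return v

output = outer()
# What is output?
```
72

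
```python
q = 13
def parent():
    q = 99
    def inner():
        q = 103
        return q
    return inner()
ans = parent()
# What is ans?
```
103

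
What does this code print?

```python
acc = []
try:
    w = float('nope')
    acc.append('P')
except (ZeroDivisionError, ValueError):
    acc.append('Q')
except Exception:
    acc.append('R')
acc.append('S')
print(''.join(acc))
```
QS

ValueError matches tuple containing it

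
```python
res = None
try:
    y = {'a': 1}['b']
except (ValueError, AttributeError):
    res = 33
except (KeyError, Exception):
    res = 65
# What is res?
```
65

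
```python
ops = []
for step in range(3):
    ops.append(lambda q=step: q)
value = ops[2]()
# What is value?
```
2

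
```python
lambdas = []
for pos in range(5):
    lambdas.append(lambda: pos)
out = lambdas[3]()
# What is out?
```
4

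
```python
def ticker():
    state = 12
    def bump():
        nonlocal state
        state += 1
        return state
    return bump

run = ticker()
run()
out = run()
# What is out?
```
14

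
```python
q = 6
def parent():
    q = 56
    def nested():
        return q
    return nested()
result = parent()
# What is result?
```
56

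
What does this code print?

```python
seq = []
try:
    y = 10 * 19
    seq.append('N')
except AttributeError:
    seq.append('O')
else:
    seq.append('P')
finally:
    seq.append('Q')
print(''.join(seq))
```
NPQ

else runs before finally when no exception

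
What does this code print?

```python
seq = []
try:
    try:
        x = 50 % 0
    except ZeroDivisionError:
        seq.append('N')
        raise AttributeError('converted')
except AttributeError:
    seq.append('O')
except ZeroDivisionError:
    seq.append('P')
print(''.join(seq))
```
NO

New AttributeError raised, caught by outer AttributeError handler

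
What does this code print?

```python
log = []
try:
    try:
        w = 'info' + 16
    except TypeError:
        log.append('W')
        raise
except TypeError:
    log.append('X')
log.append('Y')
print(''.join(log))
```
WXY

raise without argument re-raises current exception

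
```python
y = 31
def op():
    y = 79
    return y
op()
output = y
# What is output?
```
31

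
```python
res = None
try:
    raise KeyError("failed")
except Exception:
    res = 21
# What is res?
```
21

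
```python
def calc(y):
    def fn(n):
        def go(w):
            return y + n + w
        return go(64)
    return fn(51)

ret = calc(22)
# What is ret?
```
137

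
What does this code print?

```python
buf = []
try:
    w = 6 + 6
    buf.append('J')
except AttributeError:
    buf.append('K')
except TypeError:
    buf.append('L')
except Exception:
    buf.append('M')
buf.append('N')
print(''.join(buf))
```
JN

No exception, try block completes normally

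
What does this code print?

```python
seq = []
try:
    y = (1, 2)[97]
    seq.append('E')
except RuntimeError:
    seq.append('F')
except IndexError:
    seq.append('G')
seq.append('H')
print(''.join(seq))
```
GH

IndexError is caught by its specific handler, not RuntimeError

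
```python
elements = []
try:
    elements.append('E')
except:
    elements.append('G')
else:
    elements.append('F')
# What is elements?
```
['E', 'F']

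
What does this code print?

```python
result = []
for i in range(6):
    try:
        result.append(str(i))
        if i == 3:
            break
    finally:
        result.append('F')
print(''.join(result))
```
0F1F2F3F

finally runs even when breaking out of loop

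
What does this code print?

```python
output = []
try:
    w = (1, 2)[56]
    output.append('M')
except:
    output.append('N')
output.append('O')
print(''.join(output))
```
NO

Exception raised in try, caught by bare except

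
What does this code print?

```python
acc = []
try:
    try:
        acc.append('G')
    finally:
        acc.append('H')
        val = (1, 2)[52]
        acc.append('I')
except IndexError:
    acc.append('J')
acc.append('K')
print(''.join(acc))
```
GHJK

Exception in inner finally caught by outer except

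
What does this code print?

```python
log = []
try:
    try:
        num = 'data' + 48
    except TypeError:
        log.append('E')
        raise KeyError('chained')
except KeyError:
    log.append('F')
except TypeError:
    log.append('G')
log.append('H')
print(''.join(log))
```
EFH

KeyError raised and caught, original TypeError not re-raised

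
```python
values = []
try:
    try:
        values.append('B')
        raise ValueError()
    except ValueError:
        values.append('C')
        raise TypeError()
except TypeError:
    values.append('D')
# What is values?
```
['B', 'C', 'D']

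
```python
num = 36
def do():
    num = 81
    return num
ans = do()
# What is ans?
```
81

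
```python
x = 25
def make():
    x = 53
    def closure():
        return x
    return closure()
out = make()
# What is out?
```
53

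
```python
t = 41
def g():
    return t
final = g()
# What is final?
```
41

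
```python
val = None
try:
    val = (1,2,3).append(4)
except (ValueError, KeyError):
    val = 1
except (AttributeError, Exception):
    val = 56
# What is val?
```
56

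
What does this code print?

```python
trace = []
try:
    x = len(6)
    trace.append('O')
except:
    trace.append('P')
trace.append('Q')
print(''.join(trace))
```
PQ

Exception raised in try, caught by bare except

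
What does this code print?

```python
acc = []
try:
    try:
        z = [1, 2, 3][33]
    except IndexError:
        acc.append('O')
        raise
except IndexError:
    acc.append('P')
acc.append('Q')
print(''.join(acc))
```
OPQ

raise without argument re-raises current exception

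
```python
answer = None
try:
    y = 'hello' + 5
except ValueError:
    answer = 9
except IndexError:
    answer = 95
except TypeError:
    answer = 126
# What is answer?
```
126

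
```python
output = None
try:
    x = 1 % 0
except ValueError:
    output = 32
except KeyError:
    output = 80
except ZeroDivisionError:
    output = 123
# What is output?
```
123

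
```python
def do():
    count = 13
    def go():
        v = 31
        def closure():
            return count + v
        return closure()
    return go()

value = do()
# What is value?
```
44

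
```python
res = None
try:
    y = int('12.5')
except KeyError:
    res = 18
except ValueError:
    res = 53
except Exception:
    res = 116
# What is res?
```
53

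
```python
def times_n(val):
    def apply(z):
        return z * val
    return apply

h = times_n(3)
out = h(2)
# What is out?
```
6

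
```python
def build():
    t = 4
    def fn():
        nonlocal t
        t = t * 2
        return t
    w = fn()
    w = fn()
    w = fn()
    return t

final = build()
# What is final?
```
32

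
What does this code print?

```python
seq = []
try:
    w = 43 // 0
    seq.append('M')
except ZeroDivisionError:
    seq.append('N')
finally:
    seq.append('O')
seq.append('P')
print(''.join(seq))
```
NOP

finally always runs, even after exception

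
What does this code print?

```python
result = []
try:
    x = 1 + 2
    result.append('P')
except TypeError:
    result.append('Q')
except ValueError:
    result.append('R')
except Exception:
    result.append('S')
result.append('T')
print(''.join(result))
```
PT

No exception, try block completes normally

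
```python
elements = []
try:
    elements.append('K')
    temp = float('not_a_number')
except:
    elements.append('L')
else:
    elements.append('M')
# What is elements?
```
['K', 'L']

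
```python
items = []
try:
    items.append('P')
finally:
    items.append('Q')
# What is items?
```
['P', 'Q']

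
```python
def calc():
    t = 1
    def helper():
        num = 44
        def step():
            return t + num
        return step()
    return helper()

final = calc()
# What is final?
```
45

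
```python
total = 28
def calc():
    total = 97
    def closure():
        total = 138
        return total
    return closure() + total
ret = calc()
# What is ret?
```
235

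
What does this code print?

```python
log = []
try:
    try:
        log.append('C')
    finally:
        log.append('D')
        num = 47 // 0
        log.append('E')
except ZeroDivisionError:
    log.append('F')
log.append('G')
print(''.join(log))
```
CDFG

Exception in inner finally caught by outer except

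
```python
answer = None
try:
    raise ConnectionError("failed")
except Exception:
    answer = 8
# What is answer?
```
8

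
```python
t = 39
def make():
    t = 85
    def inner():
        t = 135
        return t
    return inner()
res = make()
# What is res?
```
135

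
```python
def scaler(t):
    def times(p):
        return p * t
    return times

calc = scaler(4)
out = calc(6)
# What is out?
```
24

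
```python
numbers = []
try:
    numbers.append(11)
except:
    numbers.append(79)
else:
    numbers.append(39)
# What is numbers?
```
[11, 39]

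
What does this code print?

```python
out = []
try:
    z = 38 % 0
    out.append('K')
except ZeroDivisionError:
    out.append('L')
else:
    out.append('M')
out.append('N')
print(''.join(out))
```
LN

else block skipped when exception is caught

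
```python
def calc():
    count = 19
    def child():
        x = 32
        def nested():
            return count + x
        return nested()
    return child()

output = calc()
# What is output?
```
51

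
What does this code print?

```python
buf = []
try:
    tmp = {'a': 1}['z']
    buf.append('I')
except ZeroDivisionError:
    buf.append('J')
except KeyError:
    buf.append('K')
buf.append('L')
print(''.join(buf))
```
KL

KeyError is caught by its specific handler, not ZeroDivisionError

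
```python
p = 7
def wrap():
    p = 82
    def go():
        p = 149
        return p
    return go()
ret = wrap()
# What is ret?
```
149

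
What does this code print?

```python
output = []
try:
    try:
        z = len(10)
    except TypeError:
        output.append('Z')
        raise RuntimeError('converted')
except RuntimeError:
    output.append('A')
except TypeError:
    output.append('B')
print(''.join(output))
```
ZA

New RuntimeError raised, caught by outer RuntimeError handler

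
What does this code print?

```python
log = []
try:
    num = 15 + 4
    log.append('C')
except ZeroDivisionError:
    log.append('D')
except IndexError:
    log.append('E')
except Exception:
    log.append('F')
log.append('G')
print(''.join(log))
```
CG

No exception, try block completes normally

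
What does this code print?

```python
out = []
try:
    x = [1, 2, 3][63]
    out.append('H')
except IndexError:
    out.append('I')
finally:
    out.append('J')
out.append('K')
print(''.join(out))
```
IJK

finally always runs, even after exception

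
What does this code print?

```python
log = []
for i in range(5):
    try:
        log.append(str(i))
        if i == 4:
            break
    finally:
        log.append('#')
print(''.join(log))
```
0#1#2#3#4#

finally runs even when breaking out of loop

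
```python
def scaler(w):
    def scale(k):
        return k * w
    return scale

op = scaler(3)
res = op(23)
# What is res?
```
69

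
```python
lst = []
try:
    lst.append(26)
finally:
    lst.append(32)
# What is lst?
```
[26, 32]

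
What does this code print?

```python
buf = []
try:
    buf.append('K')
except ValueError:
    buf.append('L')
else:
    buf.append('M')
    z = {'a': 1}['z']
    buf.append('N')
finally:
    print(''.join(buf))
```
KM

Try succeeds, else appends 'M', KeyError in else is uncaught, finally prints before exception propagates ('N' never appended)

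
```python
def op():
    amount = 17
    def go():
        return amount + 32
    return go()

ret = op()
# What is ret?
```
49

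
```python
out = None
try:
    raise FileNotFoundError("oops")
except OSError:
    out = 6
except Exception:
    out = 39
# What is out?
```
6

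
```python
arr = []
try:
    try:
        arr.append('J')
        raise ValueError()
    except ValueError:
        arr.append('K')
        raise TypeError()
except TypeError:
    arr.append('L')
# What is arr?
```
['J', 'K', 'L']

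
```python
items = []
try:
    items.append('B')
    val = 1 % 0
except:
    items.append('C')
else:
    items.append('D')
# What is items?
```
['B', 'C']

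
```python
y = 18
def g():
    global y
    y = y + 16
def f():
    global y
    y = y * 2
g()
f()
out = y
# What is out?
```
68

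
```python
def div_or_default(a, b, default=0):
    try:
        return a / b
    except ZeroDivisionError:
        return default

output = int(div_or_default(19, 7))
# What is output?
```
2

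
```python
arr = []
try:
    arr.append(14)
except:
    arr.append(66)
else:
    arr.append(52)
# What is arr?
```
[14, 52]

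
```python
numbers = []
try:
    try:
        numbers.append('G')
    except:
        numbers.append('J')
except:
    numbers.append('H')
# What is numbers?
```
['G']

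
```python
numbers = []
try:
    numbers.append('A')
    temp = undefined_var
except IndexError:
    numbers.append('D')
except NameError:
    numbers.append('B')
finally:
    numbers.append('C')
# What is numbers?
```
['A', 'B', 'C']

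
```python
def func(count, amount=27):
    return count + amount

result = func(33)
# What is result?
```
60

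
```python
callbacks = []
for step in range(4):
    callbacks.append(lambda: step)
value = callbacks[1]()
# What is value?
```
3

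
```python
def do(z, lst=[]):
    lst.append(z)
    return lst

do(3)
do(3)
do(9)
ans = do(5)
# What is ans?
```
[3, 3, 9, 5]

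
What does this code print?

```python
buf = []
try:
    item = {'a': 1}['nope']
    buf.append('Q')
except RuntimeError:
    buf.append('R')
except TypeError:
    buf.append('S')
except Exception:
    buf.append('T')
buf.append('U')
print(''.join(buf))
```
TU

KeyError not specifically caught, falls to Exception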